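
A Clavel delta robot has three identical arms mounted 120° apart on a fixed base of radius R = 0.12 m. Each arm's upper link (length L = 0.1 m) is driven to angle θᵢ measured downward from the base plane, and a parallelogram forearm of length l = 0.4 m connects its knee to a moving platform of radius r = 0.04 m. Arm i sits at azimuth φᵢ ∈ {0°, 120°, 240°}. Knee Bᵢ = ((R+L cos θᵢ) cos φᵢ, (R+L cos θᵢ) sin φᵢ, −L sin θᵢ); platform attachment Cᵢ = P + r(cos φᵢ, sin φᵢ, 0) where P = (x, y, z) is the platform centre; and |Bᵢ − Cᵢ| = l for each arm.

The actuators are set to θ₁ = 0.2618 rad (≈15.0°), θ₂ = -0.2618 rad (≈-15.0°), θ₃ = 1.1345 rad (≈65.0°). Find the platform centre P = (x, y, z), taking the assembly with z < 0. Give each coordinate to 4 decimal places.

φ1=0.0°: virtual centre (0.1766, 0.0000, -0.0259), radius l
arm 2 at φ=120.0°: (R−r)+L cos θ2 = 0.1766;  centre 2 = (-0.0883, 0.1529, 0.0259)
φ3=240.0°: virtual centre (-0.0611, -0.1059, -0.0906), radius l
|centre ₂|²−|centre ₁|² = 0.0000;  |centre ₃|²−|centre ₁|² = -0.0087
plane₁₂: -0.5298x+0.3059y+0.1035z = 0.0000
det = 0.2576;  x = 0.0103+-0.0687z,  y = 0.0179+-0.4574z
quadratic in z: (1.2139)z²+(0.0582)z+(-0.1314)=0, √Δ=0.8008 → z ∈ {-0.3538, 0.3058}; z = -0.3538 (taking z<0)
x = 0.0346, y = 0.1797

(0.0346, 0.1797, -0.3538)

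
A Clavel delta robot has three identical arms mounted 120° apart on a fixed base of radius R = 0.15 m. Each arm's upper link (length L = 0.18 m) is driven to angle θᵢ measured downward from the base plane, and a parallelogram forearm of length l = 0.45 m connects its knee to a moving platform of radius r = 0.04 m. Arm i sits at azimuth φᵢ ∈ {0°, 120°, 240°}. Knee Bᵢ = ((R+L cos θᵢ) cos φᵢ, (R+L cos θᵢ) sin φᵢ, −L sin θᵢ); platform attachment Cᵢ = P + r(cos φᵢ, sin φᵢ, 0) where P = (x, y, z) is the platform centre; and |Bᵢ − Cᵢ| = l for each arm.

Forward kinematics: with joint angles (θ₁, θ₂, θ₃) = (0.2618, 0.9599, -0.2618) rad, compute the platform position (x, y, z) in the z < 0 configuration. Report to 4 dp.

(0.0268, -0.1853, -0.3661)

φ1=0.0°: virtual centre (0.2839, 0.0000, -0.0466), radius l
S2 = (0.2132·cos120.0°, 0.2132·sin120.0°, -0.1474) = (-0.1066, 0.1847, -0.1474)
S3 = (0.2839·cos240.0°, 0.2839·sin240.0°, 0.0466) = (-0.1419, -0.2458, 0.0466)
eliminate P² terms by subtracting sphere 1 from 2 and 3
[-0.7810 0.3694 -0.2017]·P = -0.0155;  [-0.8516 -0.4917 0.1864]·P = 0.0000
det = 0.6985;  x = 0.0109+-0.0434z,  y = -0.0189+0.4543z
sphere 1 gives Az²+Bz+C=0 with A=1.2082, B=0.0997, C=-0.1255;  B²−4AC=0.6164;  roots -0.3661, 0.2836;  negative root z = -0.3661
x = 0.0268, y = -0.1853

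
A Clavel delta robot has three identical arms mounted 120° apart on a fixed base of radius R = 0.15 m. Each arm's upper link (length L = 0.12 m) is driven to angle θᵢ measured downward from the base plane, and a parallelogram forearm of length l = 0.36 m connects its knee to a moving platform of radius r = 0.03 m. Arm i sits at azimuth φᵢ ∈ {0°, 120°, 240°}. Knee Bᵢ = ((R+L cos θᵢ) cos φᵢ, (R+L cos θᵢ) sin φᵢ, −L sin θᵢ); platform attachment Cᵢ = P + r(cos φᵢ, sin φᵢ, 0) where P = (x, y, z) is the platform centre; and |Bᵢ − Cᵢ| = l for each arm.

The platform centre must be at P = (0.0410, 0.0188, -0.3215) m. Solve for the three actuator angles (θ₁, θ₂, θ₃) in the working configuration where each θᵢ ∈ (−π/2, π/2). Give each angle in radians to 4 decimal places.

θ₁ = 0.1749, θ₂ = 0.4366, θ₃ = 0.6107

arm 1 (φ=0.0°): x'=0.0410, y'=0.0188
  A cos θ + B sin θ = C:  0.0790·cos θ + -0.3215·sin θ = 0.0218
  γ=atan2(-0.3215,0.0790)=-1.3298;  ψ=arccos(0.0660)=1.5048;  θ1=γ+ψ≈0.1749
rotate P by −φ2: (-0.0042, -0.0449, -0.3215)
  A cos θ + B sin θ = C:  0.1242·cos θ + -0.3215·sin θ = -0.0234
  √(A²+B²)=0.3447;  θ2 = -1.2021+1.6387 ≈ 0.4366
arm 3 (φ=240.0°): x'=-0.0368, y'=0.0261
  A=0.1568, B=-0.3215, C=(l²−L²−A²−y'²−z²)/(2L)=-0.0559
  θ3 = atan2(B,A) + arccos(C/0.3577) = 0.6107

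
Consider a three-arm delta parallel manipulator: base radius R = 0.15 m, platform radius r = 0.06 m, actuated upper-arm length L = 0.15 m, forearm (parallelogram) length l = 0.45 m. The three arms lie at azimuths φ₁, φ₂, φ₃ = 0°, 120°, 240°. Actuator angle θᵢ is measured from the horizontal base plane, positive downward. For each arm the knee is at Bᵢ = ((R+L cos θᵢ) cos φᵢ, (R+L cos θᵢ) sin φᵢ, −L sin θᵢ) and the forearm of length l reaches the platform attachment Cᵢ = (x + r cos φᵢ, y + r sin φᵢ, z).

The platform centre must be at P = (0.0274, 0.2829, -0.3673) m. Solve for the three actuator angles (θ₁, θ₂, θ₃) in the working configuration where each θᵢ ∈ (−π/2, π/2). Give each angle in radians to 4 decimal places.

rotate P by −φ1: (0.0274, 0.2829, -0.3673)
  A cos θ + B sin θ = C:  0.0626·cos θ + -0.3673·sin θ = -0.1295
  √(A²+B²)=0.3726;  θ1 = -1.4020+1.9259 ≈ 0.5239
φ2=120.0° → target in arm frame (0.2313, -0.1652)
  A=-0.1413, B=-0.3673, C=(l²−L²−A²−y'²−z²)/(2L)=-0.0072
  √(A²+B²)=0.3935;  θ2 = -1.9380+1.5891 ≈ -0.3490
rotate P by −φ3: (-0.2587, -0.1177, -0.3673)
  A cos θ + B sin θ = C:  0.3487·cos θ + -0.3673·sin θ = -0.3012
  θ3 = atan2(B,A) + arccos(C/0.5065) = 1.3963

θ₁ = 0.5239, θ₂ = -0.3490, θ₃ = 1.3963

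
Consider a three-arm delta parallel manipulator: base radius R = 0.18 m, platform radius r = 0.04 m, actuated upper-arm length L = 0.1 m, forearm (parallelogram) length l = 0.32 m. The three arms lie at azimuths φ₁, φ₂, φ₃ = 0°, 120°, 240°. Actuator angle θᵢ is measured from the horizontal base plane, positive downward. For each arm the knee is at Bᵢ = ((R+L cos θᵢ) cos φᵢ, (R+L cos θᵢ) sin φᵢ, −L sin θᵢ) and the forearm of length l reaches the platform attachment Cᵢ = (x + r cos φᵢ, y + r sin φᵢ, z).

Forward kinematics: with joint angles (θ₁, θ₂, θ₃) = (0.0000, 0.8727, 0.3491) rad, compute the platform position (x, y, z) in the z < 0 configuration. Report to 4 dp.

arm 1 at φ=0.0°: e+L cos θ1 = 0.2400;  O1 = (0.2400, 0.0000, 0.0000)
arm 2 at φ=120.0°: e+L cos θ2 = 0.2043;  O2 = (-0.1021, 0.1769, -0.0766)
O3 = (0.2340·cos240.0°, 0.2340·sin240.0°, -0.0342) = (-0.1170, -0.2026, -0.0342)
eliminate P² terms by subtracting sphere 1 from 2 and 3
plane₁₂: -0.6843x+0.3538y+-0.1532z = -0.0100
Cramer: x(z) = 0.0088-0.1628z;  y(z) = -0.0113+0.1181z
into |P−O₁|² = l²: 1.0405z² + 0.0726z + -0.0488 = 0;  Δ = 0.2084;  z = -0.2543 or 0.1845 → z<0 root = -0.2543
x = 0.0502, y = -0.0413

(0.0502, -0.0413, -0.2543)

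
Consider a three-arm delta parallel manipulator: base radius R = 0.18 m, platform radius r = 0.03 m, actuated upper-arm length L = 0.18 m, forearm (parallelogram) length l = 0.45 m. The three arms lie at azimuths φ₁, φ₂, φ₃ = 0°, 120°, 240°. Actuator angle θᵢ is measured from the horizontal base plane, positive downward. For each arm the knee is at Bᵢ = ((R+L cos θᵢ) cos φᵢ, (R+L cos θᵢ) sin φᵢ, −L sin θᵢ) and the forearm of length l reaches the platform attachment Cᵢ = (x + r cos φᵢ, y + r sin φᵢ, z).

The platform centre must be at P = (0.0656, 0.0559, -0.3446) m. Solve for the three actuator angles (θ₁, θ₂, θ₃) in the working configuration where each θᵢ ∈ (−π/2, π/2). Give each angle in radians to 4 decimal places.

θ₁ = -0.0874, θ₂ = 0.1745, θ₃ = 0.6106

rotate P by −φ1: (0.0656, 0.0559, -0.3446)
  A=0.0844, B=-0.3446, C=(l²−L²−A²−y'²−z²)/(2L)=0.1142
  θ1 = atan2(B,A) + arccos(C/0.3548) = -0.0874
rotate P by −φ2: (0.0156, -0.0848, -0.3446)
  e−x'=0.1344;  (l²−L²−(e−x')²−y'²−z²)/2L = 0.0725
  θ2 = atan2(B,A) + arccos(C/0.3699) = 0.1745
rotate P by −φ3: (-0.0812, 0.0289, -0.3446)
  e−x'=0.2312;  (l²−L²−(e−x')²−y'²−z²)/2L = -0.0082
  √(A²+B²)=0.4150;  θ3 = -0.9798+1.5905 ≈ 0.6106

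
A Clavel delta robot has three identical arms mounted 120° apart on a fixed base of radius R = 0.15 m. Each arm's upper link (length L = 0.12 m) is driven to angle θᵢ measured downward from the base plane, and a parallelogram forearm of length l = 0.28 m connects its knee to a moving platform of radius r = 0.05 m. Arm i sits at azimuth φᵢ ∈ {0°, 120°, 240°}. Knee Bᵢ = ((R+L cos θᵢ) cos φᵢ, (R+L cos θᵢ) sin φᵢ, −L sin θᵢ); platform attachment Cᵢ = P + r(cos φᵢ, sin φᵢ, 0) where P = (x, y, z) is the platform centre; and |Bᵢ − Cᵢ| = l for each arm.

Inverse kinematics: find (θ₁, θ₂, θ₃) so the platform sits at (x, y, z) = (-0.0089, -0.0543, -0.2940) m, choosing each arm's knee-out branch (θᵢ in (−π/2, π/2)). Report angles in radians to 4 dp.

θ₁ = 0.8725, θ₂ = 1.0469, θ₃ = 0.5232

arm 1 (φ=0.0°): x'=-0.0089, y'=-0.0543
  A cos θ + B sin θ = C:  0.1089·cos θ + -0.2940·sin θ = -0.1552
  θ1 = atan2(B,A) + arccos(C/0.3135) = 0.8725
φ2=120.0° → target in arm frame (-0.0426, 0.0349)
  e−x'=0.1426;  (l²−L²−(e−x')²−y'²−z²)/2L = -0.1832
  θ2 = atan2(B,A) + arccos(C/0.3267) = 1.0469
φ3=240.0° → target in arm frame (0.0515, 0.0194)
  e−x'=0.0485;  (l²−L²−(e−x')²−y'²−z²)/2L = -0.1049
  √(A²+B²)=0.2980;  θ3 = -1.4072+1.9304 ≈ 0.5232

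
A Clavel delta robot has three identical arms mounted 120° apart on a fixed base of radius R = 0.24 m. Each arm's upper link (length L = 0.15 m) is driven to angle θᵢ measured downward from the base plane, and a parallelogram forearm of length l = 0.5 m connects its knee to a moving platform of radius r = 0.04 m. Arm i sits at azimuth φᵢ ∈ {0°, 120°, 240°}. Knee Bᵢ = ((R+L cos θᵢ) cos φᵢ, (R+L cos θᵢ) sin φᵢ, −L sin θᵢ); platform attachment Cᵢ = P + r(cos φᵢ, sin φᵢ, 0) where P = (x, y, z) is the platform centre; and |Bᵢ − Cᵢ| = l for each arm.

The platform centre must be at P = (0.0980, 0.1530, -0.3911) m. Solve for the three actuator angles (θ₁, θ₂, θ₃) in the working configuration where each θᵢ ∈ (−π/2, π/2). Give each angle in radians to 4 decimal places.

θ₁ = -0.0874, θ₂ = 0.0002, θ₃ = 1.2215

φ1=0.0° → target in arm frame (0.0980, 0.1530)
  e−x'=0.1020;  (l²−L²−(e−x')²−y'²−z²)/2L = 0.1358
  γ=atan2(-0.3911,0.1020)=-1.3157;  ψ=arccos(0.3359)=1.2283;  θ1=γ+ψ≈-0.0874
φ2=120.0° → target in arm frame (0.0835, -0.1614)
  A cos θ + B sin θ = C:  0.1165·cos θ + -0.3911·sin θ = 0.1164
  γ=atan2(-0.3911,0.1165)=-1.2813;  ψ=arccos(0.2853)=1.2815;  θ2=γ+ψ≈0.0002
φ3=240.0° → target in arm frame (-0.1815, 0.0084)
  A cos θ + B sin θ = C:  0.3815·cos θ + -0.3911·sin θ = -0.2369
  θ3 = atan2(B,A) + arccos(C/0.5464) = 1.2215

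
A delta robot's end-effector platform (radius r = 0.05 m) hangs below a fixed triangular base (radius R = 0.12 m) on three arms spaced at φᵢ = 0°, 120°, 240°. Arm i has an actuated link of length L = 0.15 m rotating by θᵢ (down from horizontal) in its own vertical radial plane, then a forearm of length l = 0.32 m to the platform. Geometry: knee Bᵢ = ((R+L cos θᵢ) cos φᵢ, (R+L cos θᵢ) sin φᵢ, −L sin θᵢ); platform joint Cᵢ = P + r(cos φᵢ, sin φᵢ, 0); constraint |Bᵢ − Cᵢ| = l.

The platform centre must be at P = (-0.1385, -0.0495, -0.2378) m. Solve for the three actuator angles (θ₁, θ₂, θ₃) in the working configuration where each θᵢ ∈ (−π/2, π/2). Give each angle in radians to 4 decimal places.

φ1=0.0° → target in arm frame (-0.1385, -0.0495)
  A cos θ + B sin θ = C:  0.2085·cos θ + -0.2378·sin θ = -0.0752
  θ1 = atan2(B,A) + arccos(C/0.3163) = 0.9600
φ2=120.0° → target in arm frame (0.0264, 0.1447)
  A=0.0436, B=-0.2378, C=(l²−L²−A²−y'²−z²)/(2L)=0.0017
  θ2 = atan2(B,A) + arccos(C/0.2418) = 0.1743
φ3=240.0° → target in arm frame (0.1121, -0.0952)
  e−x'=-0.0421;  (l²−L²−(e−x')²−y'²−z²)/2L = 0.0417
  √(A²+B²)=0.2415;  θ3 = -1.7461+1.3972 ≈ -0.3489

θ₁ = 0.9600, θ₂ = 0.1743, θ₃ = -0.3489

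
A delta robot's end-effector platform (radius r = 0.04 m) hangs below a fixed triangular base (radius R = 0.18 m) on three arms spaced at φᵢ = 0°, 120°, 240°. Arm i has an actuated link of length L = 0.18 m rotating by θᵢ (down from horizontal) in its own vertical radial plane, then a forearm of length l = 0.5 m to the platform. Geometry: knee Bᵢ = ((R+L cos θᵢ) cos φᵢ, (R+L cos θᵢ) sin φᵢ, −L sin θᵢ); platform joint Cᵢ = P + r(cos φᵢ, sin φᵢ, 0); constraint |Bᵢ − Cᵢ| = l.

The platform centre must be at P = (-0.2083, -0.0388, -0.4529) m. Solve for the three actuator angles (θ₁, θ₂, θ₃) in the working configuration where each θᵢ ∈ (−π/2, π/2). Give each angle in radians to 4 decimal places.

θ₁ = 1.2218, θ₂ = 0.3490, θ₃ = 0.0875

arm 1 (φ=0.0°): x'=-0.2083, y'=-0.0388
  e−x'=0.3483;  (l²−L²−(e−x')²−y'²−z²)/2L = -0.3065
  γ=atan2(-0.4529,0.3483)=-0.9152;  ψ=arccos(-0.5364)=2.1370;  θ1=γ+ψ≈1.2218
φ2=120.0° → target in arm frame (0.0705, 0.1998)
  e−x'=0.0695;  (l²−L²−(e−x')²−y'²−z²)/2L = -0.0896
  θ2 = atan2(B,A) + arccos(C/0.4582) = 0.3490
φ3=240.0° → target in arm frame (0.1378, -0.1610)
  e−x'=0.0022;  (l²−L²−(e−x')²−y'²−z²)/2L = -0.0373
  √(A²+B²)=0.4529;  θ3 = -1.5658+1.6533 ≈ 0.0875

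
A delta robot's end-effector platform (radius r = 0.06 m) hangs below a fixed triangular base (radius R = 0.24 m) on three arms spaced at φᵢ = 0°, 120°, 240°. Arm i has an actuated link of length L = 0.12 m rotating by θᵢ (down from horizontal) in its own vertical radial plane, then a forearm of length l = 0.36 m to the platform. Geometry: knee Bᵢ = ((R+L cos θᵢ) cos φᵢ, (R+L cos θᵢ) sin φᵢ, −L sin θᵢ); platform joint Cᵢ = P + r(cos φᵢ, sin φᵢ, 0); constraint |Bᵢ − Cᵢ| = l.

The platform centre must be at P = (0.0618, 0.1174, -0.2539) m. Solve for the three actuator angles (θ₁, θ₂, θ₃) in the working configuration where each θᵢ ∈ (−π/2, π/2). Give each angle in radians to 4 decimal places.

φ1=0.0° → target in arm frame (0.0618, 0.1174)
  e−x'=0.1182;  (l²−L²−(e−x')²−y'²−z²)/2L = 0.0958
  θ1 = atan2(B,A) + arccos(C/0.2801) = 0.0868
arm 2 (φ=120.0°): x'=0.0708, y'=-0.1122
  e−x'=0.1092;  (l²−L²−(e−x')²−y'²−z²)/2L = 0.1092
  √(A²+B²)=0.2764;  θ2 = -1.1645+1.1646 ≈ 0.0001
rotate P by −φ3: (-0.1326, -0.0052, -0.2539)
  A cos θ + B sin θ = C:  0.3126·cos θ + -0.2539·sin θ = -0.1958
  θ3 = atan2(B,A) + arccos(C/0.4027) = 1.3964

θ₁ = 0.0868, θ₂ = 0.0001, θ₃ = 1.3964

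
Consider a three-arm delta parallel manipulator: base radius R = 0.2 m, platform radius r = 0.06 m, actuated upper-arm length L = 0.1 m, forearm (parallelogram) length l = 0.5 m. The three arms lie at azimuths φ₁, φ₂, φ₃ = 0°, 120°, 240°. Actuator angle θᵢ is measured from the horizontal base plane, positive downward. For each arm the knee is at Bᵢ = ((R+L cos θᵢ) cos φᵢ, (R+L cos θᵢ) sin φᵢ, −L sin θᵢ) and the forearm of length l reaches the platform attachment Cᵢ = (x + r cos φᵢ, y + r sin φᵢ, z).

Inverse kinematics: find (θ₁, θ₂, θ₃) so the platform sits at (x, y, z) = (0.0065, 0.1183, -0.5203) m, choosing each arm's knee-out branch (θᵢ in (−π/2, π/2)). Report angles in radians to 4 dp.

θ₁ = 0.8724, θ₂ = 0.4362, θ₃ = 1.3963

rotate P by −φ1: (0.0065, 0.1183, -0.5203)
  e−x'=0.1335;  (l²−L²−(e−x')²−y'²−z²)/2L = -0.3126
  γ=atan2(-0.5203,0.1335)=-1.3196;  ψ=arccos(-0.5820)=2.1920;  θ1=γ+ψ≈0.8724
arm 2 (φ=120.0°): x'=0.0992, y'=-0.0648
  A=0.0408, B=-0.5203, C=(l²−L²−A²−y'²−z²)/(2L)=-0.1829
  θ2 = atan2(B,A) + arccos(C/0.5219) = 0.4362
arm 3 (φ=240.0°): x'=-0.1057, y'=-0.0535
  A=0.2457, B=-0.5203, C=(l²−L²−A²−y'²−z²)/(2L)=-0.4697
  √(A²+B²)=0.5754;  θ3 = -1.1296+2.5259 ≈ 1.3963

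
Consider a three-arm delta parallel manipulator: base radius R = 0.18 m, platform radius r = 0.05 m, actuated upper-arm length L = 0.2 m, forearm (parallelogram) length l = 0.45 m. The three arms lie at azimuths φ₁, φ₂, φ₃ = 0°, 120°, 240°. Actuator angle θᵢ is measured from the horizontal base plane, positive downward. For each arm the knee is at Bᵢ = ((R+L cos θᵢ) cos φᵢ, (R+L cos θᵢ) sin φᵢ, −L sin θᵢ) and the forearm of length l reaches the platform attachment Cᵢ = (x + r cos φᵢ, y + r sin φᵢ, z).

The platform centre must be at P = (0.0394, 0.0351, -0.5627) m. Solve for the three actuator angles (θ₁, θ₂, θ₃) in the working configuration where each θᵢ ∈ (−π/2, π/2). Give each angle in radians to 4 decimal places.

rotate P by −φ1: (0.0394, 0.0351, -0.5627)
  A=0.0906, B=-0.5627, C=(l²−L²−A²−y'²−z²)/(2L)=-0.4089
  γ=atan2(-0.5627,0.0906)=-1.4112;  ψ=arccos(-0.7175)=2.3710;  θ1=γ+ψ≈0.9598
rotate P by −φ2: (0.0107, -0.0517, -0.5627)
  e−x'=0.1193;  (l²−L²−(e−x')²−y'²−z²)/2L = -0.4276
  θ2 = atan2(B,A) + arccos(C/0.5752) = 1.0470
rotate P by −φ3: (-0.0501, 0.0166, -0.5627)
  A=0.1801, B=-0.5627, C=(l²−L²−A²−y'²−z²)/(2L)=-0.4671
  γ=atan2(-0.5627,0.1801)=-1.2610;  ψ=arccos(-0.7906)=2.4826;  θ3=γ+ψ≈1.2215

θ₁ = 0.9598, θ₂ = 1.0470, θ₃ = 1.2215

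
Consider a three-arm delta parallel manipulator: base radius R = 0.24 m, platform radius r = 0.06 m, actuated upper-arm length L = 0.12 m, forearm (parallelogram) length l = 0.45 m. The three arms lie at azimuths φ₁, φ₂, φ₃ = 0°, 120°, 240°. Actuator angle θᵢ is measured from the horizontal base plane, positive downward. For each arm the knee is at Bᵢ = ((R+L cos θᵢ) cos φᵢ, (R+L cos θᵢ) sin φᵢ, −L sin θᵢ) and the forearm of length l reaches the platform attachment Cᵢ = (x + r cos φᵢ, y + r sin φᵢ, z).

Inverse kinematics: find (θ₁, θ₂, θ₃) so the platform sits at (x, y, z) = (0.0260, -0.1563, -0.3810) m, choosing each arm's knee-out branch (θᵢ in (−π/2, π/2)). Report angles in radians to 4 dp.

rotate P by −φ1: (0.0260, -0.1563, -0.3810)
  A cos θ + B sin θ = C:  0.1540·cos θ + -0.3810·sin θ = -0.0217
  θ1 = atan2(B,A) + arccos(C/0.4109) = 0.4369
arm 2 (φ=120.0°): x'=-0.1484, y'=0.0556
  A=0.3284, B=-0.3810, C=(l²−L²−A²−y'²−z²)/(2L)=-0.2832
  γ=atan2(-0.3810,0.3284)=-0.8595;  ψ=arccos(-0.5631)=2.1690;  θ2=γ+ψ≈1.3095
rotate P by −φ3: (0.1224, 0.1007, -0.3810)
  A=0.0576, B=-0.3810, C=(l²−L²−A²−y'²−z²)/(2L)=0.1228
  γ=atan2(-0.3810,0.0576)=-1.4206;  ψ=arccos(0.3188)=1.2463;  θ3=γ+ψ≈-0.1743

θ₁ = 0.4369, θ₂ = 1.3095, θ₃ = -0.1743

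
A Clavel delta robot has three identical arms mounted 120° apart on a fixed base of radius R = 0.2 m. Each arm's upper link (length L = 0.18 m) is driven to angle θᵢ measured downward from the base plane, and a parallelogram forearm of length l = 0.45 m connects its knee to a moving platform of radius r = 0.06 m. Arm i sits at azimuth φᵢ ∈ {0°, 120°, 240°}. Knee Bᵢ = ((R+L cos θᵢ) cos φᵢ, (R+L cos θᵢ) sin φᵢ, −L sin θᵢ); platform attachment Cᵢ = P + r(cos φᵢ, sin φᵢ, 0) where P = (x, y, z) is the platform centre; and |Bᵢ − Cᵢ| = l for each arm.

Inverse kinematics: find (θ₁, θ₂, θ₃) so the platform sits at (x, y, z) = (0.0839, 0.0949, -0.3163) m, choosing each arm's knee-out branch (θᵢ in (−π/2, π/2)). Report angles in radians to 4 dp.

θ₁ = -0.3488, θ₂ = -0.0870, θ₃ = 0.6981

φ1=0.0° → target in arm frame (0.0839, 0.0949)
  A=0.0561, B=-0.3163, C=(l²−L²−A²−y'²−z²)/(2L)=0.1608
  θ1 = atan2(B,A) + arccos(C/0.3212) = -0.3488
φ2=120.0° → target in arm frame (0.0402, -0.1201)
  A=0.0998, B=-0.3163, C=(l²−L²−A²−y'²−z²)/(2L)=0.1269
  √(A²+B²)=0.3317;  θ2 = -1.2653+1.1782 ≈ -0.0870
rotate P by −φ3: (-0.1241, 0.0252, -0.3163)
  A=0.2641, B=-0.3163, C=(l²−L²−A²−y'²−z²)/(2L)=-0.0010
  γ=atan2(-0.3163,0.2641)=-0.8750;  ψ=arccos(-0.0024)=1.5731;  θ3=γ+ψ≈0.6981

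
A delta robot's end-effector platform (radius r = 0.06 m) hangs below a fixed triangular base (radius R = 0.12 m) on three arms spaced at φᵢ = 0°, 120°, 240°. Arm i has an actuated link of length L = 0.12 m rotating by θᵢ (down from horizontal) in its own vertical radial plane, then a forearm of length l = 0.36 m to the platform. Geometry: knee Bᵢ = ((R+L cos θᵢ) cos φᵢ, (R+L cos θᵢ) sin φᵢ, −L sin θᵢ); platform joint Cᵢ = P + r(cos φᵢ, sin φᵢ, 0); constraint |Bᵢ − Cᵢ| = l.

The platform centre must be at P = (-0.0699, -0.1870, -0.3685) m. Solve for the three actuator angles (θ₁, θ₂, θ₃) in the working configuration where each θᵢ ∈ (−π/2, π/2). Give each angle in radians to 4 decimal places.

θ₁ = 1.2216, θ₂ = 1.3960, θ₃ = 0.0870

rotate P by −φ1: (-0.0699, -0.1870, -0.3685)
  e−x'=0.1299;  (l²−L²−(e−x')²−y'²−z²)/2L = -0.3018
  √(A²+B²)=0.3907;  θ1 = -1.2319+2.4535 ≈ 1.2216
rotate P by −φ2: (-0.1270, 0.1540, -0.3685)
  A=0.1870, B=-0.3685, C=(l²−L²−A²−y'²−z²)/(2L)=-0.3304
  θ2 = atan2(B,A) + arccos(C/0.4132) = 1.3960
φ3=240.0° → target in arm frame (0.1969, 0.0330)
  e−x'=-0.1369;  (l²−L²−(e−x')²−y'²−z²)/2L = -0.1684
  θ3 = atan2(B,A) + arccos(C/0.3931) = 0.0870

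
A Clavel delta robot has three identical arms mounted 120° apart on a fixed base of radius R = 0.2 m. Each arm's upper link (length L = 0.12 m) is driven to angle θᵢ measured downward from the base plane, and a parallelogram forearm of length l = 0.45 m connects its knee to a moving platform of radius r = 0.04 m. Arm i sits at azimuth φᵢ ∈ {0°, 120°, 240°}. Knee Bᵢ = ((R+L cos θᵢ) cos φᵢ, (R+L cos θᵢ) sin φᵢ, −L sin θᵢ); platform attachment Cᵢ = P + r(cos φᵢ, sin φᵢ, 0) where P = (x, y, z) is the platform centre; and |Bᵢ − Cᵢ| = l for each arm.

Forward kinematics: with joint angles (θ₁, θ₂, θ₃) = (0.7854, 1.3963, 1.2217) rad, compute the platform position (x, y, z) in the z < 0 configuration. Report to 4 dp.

arm 1 at φ=0.0°: (R−r)+L cos θ1 = 0.2449;  S1 = (0.2449, 0.0000, -0.0849)
φ2=120.0°: virtual centre (-0.0904, 0.1566, -0.1182), radius l
arm 3 at φ=240.0°: (R−r)+L cos θ3 = 0.2010;  S3 = (-0.1005, -0.1741, -0.1128)
eliminate P² terms by subtracting sphere 1 from 2 and 3
plane₁₂: -0.6705x+0.3132y+-0.0666z = -0.0205
det = 0.4498;  x = 0.0256+-0.0905z,  y = -0.0106+0.0191z
quadratic in z: (1.0085)z²+(0.2090)z+(-0.1471)=0, √Δ=0.7982 → z ∈ {-0.4993, 0.2921}; z = -0.4993 (taking z<0)
x = 0.0708, y = -0.0201

(0.0708, -0.0201, -0.4993)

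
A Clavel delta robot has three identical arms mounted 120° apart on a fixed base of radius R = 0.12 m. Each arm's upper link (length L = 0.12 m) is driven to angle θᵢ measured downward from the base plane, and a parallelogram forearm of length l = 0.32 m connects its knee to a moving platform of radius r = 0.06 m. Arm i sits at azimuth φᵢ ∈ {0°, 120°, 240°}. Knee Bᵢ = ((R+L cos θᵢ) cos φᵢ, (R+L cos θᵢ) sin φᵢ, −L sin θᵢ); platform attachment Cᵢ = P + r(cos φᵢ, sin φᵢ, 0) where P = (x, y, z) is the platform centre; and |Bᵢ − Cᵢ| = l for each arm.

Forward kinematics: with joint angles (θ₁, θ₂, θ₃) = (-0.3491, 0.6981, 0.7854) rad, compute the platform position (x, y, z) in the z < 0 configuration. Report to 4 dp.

(0.1431, 0.0120, -0.2774)

O1 = (0.1728·cos0.0°, 0.1728·sin0.0°, 0.0410) = (0.1728, 0.0000, 0.0410)
φ2=120.0°: virtual centre (-0.0760, 0.1316, -0.0771), radius l
O3 = (0.1449·cos240.0°, 0.1449·sin240.0°, -0.0849) = (-0.0724, -0.1254, -0.0849)
|O₂|²−|O₁|² = -0.0025;  |O₃|²−|O₁|² = -0.0033
linear system: -0.4975x+0.2631y = -0.0025−-0.2364z; -0.4904x+-0.2509y = -0.0033−-0.2518z
Cramer: x(z) = 0.0059-0.4946z;  y(z) = 0.0017-0.0368z
into |P−O₁|² = l²: 1.2460z² + 0.0828z + -0.0729 = 0;  Δ = 0.3701;  z = -0.2774 or 0.2109 → z<0 root = -0.2774
x = 0.1431, y = 0.0120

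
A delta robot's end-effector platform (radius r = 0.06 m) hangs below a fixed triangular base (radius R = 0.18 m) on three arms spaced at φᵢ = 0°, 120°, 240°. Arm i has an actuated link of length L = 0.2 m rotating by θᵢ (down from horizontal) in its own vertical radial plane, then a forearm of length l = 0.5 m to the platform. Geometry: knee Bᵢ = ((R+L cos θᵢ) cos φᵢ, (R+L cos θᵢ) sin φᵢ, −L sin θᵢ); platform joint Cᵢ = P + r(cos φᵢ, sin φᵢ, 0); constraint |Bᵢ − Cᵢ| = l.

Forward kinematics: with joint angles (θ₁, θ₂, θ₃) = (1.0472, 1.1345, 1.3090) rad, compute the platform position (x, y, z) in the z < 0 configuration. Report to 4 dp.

φ1=0.0°: virtual centre (0.2200, 0.0000, -0.1732), radius l
φ2=120.0°: virtual centre (-0.1023, 0.1771, -0.1813), radius l
S3 = (0.1718·cos240.0°, 0.1718·sin240.0°, -0.1932) = (-0.0859, -0.1488, -0.1932)
subtract pairs → two planes through P
[-0.6445 0.3542 -0.0161]·P = -0.0037;  [-0.6118 -0.2975 -0.0400]·P = -0.0116
det = 0.4085;  x = 0.0127+-0.0464z,  y = 0.0127+-0.0389z
sphere 1 gives Az²+Bz+C=0 with A=1.0037, B=0.3647, C=-0.1769;  B²−4AC=0.8431;  roots -0.6391, 0.2758;  negative root z = -0.6391
x = 0.0424, y = 0.0376

(0.0424, 0.0376, -0.6391)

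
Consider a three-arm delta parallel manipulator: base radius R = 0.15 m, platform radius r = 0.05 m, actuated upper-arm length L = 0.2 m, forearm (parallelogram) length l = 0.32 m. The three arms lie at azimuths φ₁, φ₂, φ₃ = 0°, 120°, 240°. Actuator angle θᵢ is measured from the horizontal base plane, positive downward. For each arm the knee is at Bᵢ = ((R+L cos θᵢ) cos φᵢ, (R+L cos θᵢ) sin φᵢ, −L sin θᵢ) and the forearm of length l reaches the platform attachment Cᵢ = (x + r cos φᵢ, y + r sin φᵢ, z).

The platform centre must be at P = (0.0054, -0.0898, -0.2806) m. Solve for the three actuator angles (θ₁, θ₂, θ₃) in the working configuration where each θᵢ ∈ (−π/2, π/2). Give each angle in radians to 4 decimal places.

arm 1 (φ=0.0°): x'=0.0054, y'=-0.0898
  A=0.0946, B=-0.2806, C=(l²−L²−A²−y'²−z²)/(2L)=-0.0834
  θ1 = atan2(B,A) + arccos(C/0.2961) = 0.6106
rotate P by −φ2: (-0.0805, 0.0402, -0.2806)
  A=0.1805, B=-0.2806, C=(l²−L²−A²−y'²−z²)/(2L)=-0.1263
  θ2 = atan2(B,A) + arccos(C/0.3336) = 0.9598
φ3=240.0° → target in arm frame (0.0751, 0.0496)
  A=0.0249, B=-0.2806, C=(l²−L²−A²−y'²−z²)/(2L)=-0.0485
  γ=atan2(-0.2806,0.0249)=-1.4822;  ψ=arccos(-0.1723)=1.7440;  θ3=γ+ψ≈0.2618

θ₁ = 0.6106, θ₂ = 0.9598, θ₃ = 0.2618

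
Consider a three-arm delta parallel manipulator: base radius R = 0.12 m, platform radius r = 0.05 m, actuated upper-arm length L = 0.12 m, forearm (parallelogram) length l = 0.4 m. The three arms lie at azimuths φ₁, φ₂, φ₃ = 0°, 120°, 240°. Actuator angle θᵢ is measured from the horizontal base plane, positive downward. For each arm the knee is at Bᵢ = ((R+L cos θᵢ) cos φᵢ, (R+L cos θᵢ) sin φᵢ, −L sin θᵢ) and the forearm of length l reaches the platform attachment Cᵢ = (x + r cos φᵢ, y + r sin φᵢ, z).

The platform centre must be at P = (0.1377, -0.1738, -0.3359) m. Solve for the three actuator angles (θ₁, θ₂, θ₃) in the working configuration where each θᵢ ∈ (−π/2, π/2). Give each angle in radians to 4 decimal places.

θ₁ = -0.1743, θ₂ = 1.2218, θ₃ = 0.0879

rotate P by −φ1: (0.1377, -0.1738, -0.3359)
  e−x'=-0.0677;  (l²−L²−(e−x')²−y'²−z²)/2L = -0.0084
  √(A²+B²)=0.3427;  θ1 = -1.7697+1.5953 ≈ -0.1743
φ2=120.0° → target in arm frame (-0.2194, -0.0324)
  A=0.2894, B=-0.3359, C=(l²−L²−A²−y'²−z²)/(2L)=-0.2167
  θ2 = atan2(B,A) + arccos(C/0.4434) = 1.2218
arm 3 (φ=240.0°): x'=0.0817, y'=0.2062
  A=-0.0117, B=-0.3359, C=(l²−L²−A²−y'²−z²)/(2L)=-0.0411
  √(A²+B²)=0.3361;  θ3 = -1.6055+1.6934 ≈ 0.0879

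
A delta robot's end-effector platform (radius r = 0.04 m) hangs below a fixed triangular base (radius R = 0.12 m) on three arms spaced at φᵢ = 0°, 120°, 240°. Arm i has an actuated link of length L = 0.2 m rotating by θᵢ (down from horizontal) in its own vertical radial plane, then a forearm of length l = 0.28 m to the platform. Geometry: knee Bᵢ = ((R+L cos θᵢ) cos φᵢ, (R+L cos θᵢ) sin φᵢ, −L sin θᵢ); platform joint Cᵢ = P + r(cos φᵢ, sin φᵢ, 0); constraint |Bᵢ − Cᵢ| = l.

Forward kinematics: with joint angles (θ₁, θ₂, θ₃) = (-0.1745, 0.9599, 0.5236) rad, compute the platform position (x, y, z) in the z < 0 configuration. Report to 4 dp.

φ1=0.0°: virtual centre (0.2770, 0.0000, 0.0347), radius l
O2 = (0.1947·cos120.0°, 0.1947·sin120.0°, -0.1638) = (-0.0974, 0.1686, -0.1638)
O3 = (0.2532·cos240.0°, 0.2532·sin240.0°, -0.1000) = (-0.1266, -0.2193, -0.1000)
eliminate P² terms by subtracting sphere 1 from 2 and 3
[-0.7486 0.3373 -0.3971]·P = -0.0132;  [-0.8071 -0.4386 -0.2694]·P = -0.0038
det = 0.6005;  x = 0.0117+-0.4413z,  y = -0.0129+0.1978z
into |P−O₁|² = l²: 1.2339z² + 0.1595z + -0.0067 = 0;  Δ = 0.0584;  z = -0.1626 or 0.0333 → z<0 root = -0.1626
x = 0.0835, y = -0.0451

(0.0835, -0.0451, -0.1626)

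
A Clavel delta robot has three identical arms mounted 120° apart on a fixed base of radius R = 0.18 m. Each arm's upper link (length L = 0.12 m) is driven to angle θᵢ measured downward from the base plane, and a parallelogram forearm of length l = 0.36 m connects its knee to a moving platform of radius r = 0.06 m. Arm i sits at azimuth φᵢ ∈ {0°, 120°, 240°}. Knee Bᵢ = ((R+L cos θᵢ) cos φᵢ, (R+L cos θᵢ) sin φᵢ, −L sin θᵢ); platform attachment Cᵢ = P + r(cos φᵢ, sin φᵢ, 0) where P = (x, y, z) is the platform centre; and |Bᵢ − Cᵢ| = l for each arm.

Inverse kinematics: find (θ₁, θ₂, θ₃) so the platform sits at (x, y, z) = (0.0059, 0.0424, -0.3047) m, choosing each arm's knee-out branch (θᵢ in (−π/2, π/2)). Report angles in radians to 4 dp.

θ₁ = 0.2616, θ₂ = 0.0874, θ₃ = 0.5238

rotate P by −φ1: (0.0059, 0.0424, -0.3047)
  e−x'=0.1141;  (l²−L²−(e−x')²−y'²−z²)/2L = 0.0314
  √(A²+B²)=0.3254;  θ1 = -1.2125+1.4741 ≈ 0.2616
φ2=120.0° → target in arm frame (0.0338, -0.0263)
  e−x'=0.0862;  (l²−L²−(e−x')²−y'²−z²)/2L = 0.0593
  θ2 = atan2(B,A) + arccos(C/0.3167) = 0.0874
rotate P by −φ3: (-0.0397, -0.0161, -0.3047)
  e−x'=0.1597;  (l²−L²−(e−x')²−y'²−z²)/2L = -0.0141
  γ=atan2(-0.3047,0.1597)=-1.0881;  ψ=arccos(-0.0411)=1.6119;  θ3=γ+ψ≈0.5238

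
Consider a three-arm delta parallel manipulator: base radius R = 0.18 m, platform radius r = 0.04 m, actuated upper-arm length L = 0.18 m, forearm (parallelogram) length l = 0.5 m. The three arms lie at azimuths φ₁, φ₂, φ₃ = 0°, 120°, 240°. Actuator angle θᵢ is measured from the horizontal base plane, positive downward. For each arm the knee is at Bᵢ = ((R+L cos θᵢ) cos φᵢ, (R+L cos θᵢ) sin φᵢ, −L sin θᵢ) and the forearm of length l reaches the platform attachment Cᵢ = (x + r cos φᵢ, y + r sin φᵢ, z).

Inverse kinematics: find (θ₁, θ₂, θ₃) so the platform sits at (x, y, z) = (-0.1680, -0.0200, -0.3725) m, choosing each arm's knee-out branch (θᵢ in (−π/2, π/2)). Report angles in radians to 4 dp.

θ₁ = 0.7854, θ₂ = -0.1746, θ₃ = -0.3494

rotate P by −φ1: (-0.1680, -0.0200, -0.3725)
  e−x'=0.3080;  (l²−L²−(e−x')²−y'²−z²)/2L = -0.0456
  θ1 = atan2(B,A) + arccos(C/0.4833) = 0.7854
φ2=120.0° → target in arm frame (0.0667, 0.1555)
  e−x'=0.0733;  (l²−L²−(e−x')²−y'²−z²)/2L = 0.1369
  √(A²+B²)=0.3796;  θ2 = -1.3764+1.2018 ≈ -0.1746
rotate P by −φ3: (0.1013, -0.1355, -0.3725)
  e−x'=0.0387;  (l²−L²−(e−x')²−y'²−z²)/2L = 0.1639
  γ=atan2(-0.3725,0.0387)=-1.4673;  ψ=arccos(0.4375)=1.1179;  θ3=γ+ψ≈-0.3494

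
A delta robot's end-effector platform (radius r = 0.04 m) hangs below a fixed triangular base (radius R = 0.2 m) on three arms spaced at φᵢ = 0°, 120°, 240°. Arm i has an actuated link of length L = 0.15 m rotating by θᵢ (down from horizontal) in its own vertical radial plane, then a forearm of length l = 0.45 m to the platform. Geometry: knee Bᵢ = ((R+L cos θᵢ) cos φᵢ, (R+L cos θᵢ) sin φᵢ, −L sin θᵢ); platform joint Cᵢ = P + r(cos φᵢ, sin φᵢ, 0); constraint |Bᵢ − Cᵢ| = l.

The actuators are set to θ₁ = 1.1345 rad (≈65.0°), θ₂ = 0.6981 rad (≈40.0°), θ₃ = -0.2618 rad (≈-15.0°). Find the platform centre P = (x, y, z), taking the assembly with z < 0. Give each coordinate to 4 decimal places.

(-0.1365, -0.1087, -0.3832)

centre 1 = (0.2234·cos0.0°, 0.2234·sin0.0°, -0.1359) = (0.2234, 0.0000, -0.1359)
centre 2 = (0.2749·cos120.0°, 0.2749·sin120.0°, -0.0964) = (-0.1375, 0.2381, -0.0964)
centre 3 = (0.3049·cos240.0°, 0.3049·sin240.0°, 0.0388) = (-0.1524, -0.2640, 0.0388)
subtract pairs → two planes through P
plane₁₂: -0.7217x+0.4762y+0.0791z = 0.0165
det = 0.7390;  x = -0.0286+0.2817z,  y = -0.0087+0.2609z
sphere 1 gives Az²+Bz+C=0 with A=1.1474, B=0.1254, C=-0.1205;  B²−4AC=0.5686;  roots -0.3832, 0.2739;  negative root z = -0.3832
x = -0.1365, y = -0.1087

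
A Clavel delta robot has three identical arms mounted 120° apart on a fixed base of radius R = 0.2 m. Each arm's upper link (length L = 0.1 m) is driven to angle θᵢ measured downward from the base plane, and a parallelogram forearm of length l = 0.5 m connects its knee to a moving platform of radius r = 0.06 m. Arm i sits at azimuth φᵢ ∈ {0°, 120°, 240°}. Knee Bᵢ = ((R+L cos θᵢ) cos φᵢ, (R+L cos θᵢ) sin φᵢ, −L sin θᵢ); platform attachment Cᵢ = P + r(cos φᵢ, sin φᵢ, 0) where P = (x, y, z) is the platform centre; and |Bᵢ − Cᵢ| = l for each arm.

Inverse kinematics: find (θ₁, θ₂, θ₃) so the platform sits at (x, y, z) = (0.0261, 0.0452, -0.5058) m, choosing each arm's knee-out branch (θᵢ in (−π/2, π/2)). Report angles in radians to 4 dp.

φ1=0.0° → target in arm frame (0.0261, 0.0452)
  A cos θ + B sin θ = C:  0.1139·cos θ + -0.5058·sin θ = -0.1542
  γ=atan2(-0.5058,0.1139)=-1.3493;  ψ=arccos(-0.2975)=1.8729;  θ1=γ+ψ≈0.5236
rotate P by −φ2: (0.0261, -0.0452, -0.5058)
  A cos θ + B sin θ = C:  0.1139·cos θ + -0.5058·sin θ = -0.1543
  γ=atan2(-0.5058,0.1139)=-1.3493;  ψ=arccos(-0.2975)=1.8729;  θ2=γ+ψ≈0.5236
arm 3 (φ=240.0°): x'=-0.0522, y'=0.0000
  e−x'=0.1922;  (l²−L²−(e−x')²−y'²−z²)/2L = -0.2639
  √(A²+B²)=0.5411;  θ3 = -1.2077+2.0802 ≈ 0.8725

θ₁ = 0.5236, θ₂ = 0.5236, θ₃ = 0.8725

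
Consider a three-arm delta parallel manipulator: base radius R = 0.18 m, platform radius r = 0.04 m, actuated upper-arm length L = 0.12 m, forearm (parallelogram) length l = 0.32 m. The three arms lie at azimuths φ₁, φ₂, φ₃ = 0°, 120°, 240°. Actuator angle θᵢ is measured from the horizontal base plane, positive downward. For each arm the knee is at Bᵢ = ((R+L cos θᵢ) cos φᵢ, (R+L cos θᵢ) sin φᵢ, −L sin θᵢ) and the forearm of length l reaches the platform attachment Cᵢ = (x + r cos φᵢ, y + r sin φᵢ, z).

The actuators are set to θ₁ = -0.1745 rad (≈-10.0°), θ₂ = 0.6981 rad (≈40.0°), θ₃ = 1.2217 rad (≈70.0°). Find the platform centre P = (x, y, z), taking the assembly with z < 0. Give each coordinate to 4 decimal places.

(0.1050, 0.0528, -0.2551)

arm 1 at φ=0.0°: e+L cos θ1 = 0.2582;  O1 = (0.2582, 0.0000, 0.0208)
O2 = (0.2319·cos120.0°, 0.2319·sin120.0°, -0.0771) = (-0.1160, 0.2009, -0.0771)
O3 = (0.1810·cos240.0°, 0.1810·sin240.0°, -0.1128) = (-0.0905, -0.1568, -0.1128)
eliminate P² terms by subtracting sphere 1 from 2 and 3
linear system: -0.7483x+0.4017y = -0.0073−-0.1959z; -0.6974x+-0.3136y = -0.0216−-0.2672z
det = 0.5148;  x = 0.0213+-0.3278z,  y = 0.0214+-0.1229z
sphere 1 gives Az²+Bz+C=0 with A=1.1226, B=0.1084, C=-0.0454;  B²−4AC=0.2156;  roots -0.2551, 0.1586;  negative root z = -0.2551
x = 0.1050, y = 0.0528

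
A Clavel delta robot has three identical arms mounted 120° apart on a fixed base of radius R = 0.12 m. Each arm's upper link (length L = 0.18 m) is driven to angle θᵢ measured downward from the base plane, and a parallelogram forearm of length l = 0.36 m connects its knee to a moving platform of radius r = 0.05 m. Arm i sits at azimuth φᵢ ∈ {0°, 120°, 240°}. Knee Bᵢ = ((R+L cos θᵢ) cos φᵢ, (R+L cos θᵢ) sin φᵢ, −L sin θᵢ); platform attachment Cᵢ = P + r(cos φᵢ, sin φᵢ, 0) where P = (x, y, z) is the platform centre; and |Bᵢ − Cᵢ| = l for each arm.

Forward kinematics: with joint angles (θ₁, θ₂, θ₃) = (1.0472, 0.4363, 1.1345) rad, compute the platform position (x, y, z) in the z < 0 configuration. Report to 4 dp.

(-0.0498, 0.1236, -0.4210)

arm 1 at φ=0.0°: ρ1 = 0.1600;  S1 = (0.1600, 0.0000, -0.1559)
arm 2 at φ=120.0°: ρ2 = 0.2331;  S2 = (-0.1166, 0.2019, -0.0761)
φ3=240.0°: virtual centre (-0.0730, -0.1265, -0.1631), radius l
subtract pairs → two planes through P
plane₁₂: -0.5531x+0.4038y+0.1596z = 0.0102
det = 0.3281;  x = -0.0055+0.1052z,  y = 0.0178+-0.2512z
sphere 1 gives Az²+Bz+C=0 with A=1.0742, B=0.2680, C=-0.0776;  B²−4AC=0.4052;  roots -0.4210, 0.1716;  negative root z = -0.4210
x = -0.0498, y = 0.1236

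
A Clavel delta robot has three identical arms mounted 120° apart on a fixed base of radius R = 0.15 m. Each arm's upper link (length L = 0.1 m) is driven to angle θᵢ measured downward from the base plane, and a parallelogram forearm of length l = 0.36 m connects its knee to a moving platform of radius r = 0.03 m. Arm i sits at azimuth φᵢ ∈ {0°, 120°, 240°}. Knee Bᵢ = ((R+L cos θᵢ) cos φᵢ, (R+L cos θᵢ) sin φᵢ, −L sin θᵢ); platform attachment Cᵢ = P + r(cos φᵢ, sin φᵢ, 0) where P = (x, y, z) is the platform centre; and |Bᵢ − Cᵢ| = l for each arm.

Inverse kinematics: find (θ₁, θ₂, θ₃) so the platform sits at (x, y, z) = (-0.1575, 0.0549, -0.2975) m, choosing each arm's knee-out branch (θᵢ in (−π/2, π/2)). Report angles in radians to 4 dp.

φ1=0.0° → target in arm frame (-0.1575, 0.0549)
  A=0.2775, B=-0.2975, C=(l²−L²−A²−y'²−z²)/(2L)=-0.2446
  θ1 = atan2(B,A) + arccos(C/0.4068) = 1.3958
φ2=120.0° → target in arm frame (0.1263, 0.1089)
  A=-0.0063, B=-0.2975, C=(l²−L²−A²−y'²−z²)/(2L)=0.0959
  γ=atan2(-0.2975,-0.0063)=-1.5920;  ψ=arccos(0.3224)=1.2426;  θ2=γ+ψ≈-0.3494
rotate P by −φ3: (0.0312, -0.1638, -0.2975)
  A=0.0888, B=-0.2975, C=(l²−L²−A²−y'²−z²)/(2L)=-0.0182
  θ3 = atan2(B,A) + arccos(C/0.3105) = 0.3487

θ₁ = 1.3958, θ₂ = -0.3494, θ₃ = 0.3487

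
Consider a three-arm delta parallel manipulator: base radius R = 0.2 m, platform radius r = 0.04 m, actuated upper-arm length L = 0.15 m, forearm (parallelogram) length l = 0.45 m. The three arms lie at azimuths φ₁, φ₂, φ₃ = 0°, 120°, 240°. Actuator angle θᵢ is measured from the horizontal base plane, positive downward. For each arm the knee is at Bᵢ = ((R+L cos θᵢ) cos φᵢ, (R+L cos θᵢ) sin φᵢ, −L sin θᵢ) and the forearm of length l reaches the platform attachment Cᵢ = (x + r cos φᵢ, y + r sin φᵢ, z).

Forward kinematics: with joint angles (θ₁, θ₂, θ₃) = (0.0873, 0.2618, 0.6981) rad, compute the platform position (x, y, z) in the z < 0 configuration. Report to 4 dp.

arm 1 at φ=0.0°: ρ1 = 0.3094;  centre 1 = (0.3094, 0.0000, -0.0131)
φ2=120.0°: virtual centre (-0.1524, 0.2640, -0.0388), radius l
arm 3 at φ=240.0°: ρ3 = 0.2749;  centre 3 = (-0.1375, -0.2381, -0.0964)
|centre ₂|²−|centre ₁|² = -0.0015;  |centre ₃|²−|centre ₁|² = -0.0110
[-0.9237 0.5281 -0.0515]·P = -0.0015;  [-0.8938 -0.4762 -0.1667]·P = -0.0110
Cramer: x(z) = 0.0072-0.1234z;  y(z) = 0.0098-0.1184z
into |P−centre ₁|² = l²: 1.0292z² + 0.0985z + -0.1109 = 0;  Δ = 0.4661;  z = -0.3795 or 0.2838 → z<0 root = -0.3795
x = 0.0540, y = 0.0547

(0.0540, 0.0547, -0.3795)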